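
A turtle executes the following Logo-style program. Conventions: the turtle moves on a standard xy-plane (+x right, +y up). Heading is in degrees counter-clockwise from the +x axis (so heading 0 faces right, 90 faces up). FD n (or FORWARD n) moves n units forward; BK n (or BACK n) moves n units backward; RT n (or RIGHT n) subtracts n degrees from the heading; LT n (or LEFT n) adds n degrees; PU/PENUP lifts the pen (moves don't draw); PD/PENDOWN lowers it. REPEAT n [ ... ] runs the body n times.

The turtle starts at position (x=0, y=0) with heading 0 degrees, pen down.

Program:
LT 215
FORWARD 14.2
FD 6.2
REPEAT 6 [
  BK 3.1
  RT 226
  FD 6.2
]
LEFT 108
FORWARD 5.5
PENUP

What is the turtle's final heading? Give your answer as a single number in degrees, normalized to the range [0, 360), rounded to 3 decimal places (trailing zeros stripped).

Executing turtle program step by step:
Start: pos=(0,0), heading=0, pen down
LT 215: heading 0 -> 215
FD 14.2: (0,0) -> (-11.632,-8.145) [heading=215, draw]
FD 6.2: (-11.632,-8.145) -> (-16.711,-11.701) [heading=215, draw]
REPEAT 6 [
  -- iteration 1/6 --
  BK 3.1: (-16.711,-11.701) -> (-14.171,-9.923) [heading=215, draw]
  RT 226: heading 215 -> 349
  FD 6.2: (-14.171,-9.923) -> (-8.085,-11.106) [heading=349, draw]
  -- iteration 2/6 --
  BK 3.1: (-8.085,-11.106) -> (-11.128,-10.514) [heading=349, draw]
  RT 226: heading 349 -> 123
  FD 6.2: (-11.128,-10.514) -> (-14.505,-5.315) [heading=123, draw]
  -- iteration 3/6 --
  BK 3.1: (-14.505,-5.315) -> (-12.817,-7.915) [heading=123, draw]
  RT 226: heading 123 -> 257
  FD 6.2: (-12.817,-7.915) -> (-14.211,-13.956) [heading=257, draw]
  -- iteration 4/6 --
  BK 3.1: (-14.211,-13.956) -> (-13.514,-10.935) [heading=257, draw]
  RT 226: heading 257 -> 31
  FD 6.2: (-13.514,-10.935) -> (-8.2,-7.742) [heading=31, draw]
  -- iteration 5/6 --
  BK 3.1: (-8.2,-7.742) -> (-10.857,-9.338) [heading=31, draw]
  RT 226: heading 31 -> 165
  FD 6.2: (-10.857,-9.338) -> (-16.846,-7.734) [heading=165, draw]
  -- iteration 6/6 --
  BK 3.1: (-16.846,-7.734) -> (-13.851,-8.536) [heading=165, draw]
  RT 226: heading 165 -> 299
  FD 6.2: (-13.851,-8.536) -> (-10.845,-13.959) [heading=299, draw]
]
LT 108: heading 299 -> 47
FD 5.5: (-10.845,-13.959) -> (-7.094,-9.936) [heading=47, draw]
PU: pen up
Final: pos=(-7.094,-9.936), heading=47, 15 segment(s) drawn

Answer: 47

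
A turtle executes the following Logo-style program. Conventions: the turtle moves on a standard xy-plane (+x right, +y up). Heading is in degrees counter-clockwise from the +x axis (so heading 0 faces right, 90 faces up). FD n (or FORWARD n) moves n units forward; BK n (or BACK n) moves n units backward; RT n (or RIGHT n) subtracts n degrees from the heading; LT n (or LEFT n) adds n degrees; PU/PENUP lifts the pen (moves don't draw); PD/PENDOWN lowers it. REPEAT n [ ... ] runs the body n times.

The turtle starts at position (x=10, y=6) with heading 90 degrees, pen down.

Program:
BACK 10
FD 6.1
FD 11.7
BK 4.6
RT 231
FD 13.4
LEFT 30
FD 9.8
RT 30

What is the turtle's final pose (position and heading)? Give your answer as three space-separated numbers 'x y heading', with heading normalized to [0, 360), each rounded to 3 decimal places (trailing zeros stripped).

Answer: -3.926 -8.382 219

Derivation:
Executing turtle program step by step:
Start: pos=(10,6), heading=90, pen down
BK 10: (10,6) -> (10,-4) [heading=90, draw]
FD 6.1: (10,-4) -> (10,2.1) [heading=90, draw]
FD 11.7: (10,2.1) -> (10,13.8) [heading=90, draw]
BK 4.6: (10,13.8) -> (10,9.2) [heading=90, draw]
RT 231: heading 90 -> 219
FD 13.4: (10,9.2) -> (-0.414,0.767) [heading=219, draw]
LT 30: heading 219 -> 249
FD 9.8: (-0.414,0.767) -> (-3.926,-8.382) [heading=249, draw]
RT 30: heading 249 -> 219
Final: pos=(-3.926,-8.382), heading=219, 6 segment(s) drawn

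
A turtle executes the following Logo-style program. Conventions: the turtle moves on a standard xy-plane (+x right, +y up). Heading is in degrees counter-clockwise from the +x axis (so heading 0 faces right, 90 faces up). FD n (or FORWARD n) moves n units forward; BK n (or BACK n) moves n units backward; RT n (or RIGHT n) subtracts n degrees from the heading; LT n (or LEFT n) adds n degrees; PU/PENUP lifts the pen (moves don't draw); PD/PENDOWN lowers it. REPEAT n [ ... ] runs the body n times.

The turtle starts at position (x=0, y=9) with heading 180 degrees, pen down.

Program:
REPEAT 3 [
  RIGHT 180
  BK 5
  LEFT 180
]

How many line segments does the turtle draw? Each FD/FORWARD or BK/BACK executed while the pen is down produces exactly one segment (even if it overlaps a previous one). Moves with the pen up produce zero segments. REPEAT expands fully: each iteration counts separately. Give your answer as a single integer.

Executing turtle program step by step:
Start: pos=(0,9), heading=180, pen down
REPEAT 3 [
  -- iteration 1/3 --
  RT 180: heading 180 -> 0
  BK 5: (0,9) -> (-5,9) [heading=0, draw]
  LT 180: heading 0 -> 180
  -- iteration 2/3 --
  RT 180: heading 180 -> 0
  BK 5: (-5,9) -> (-10,9) [heading=0, draw]
  LT 180: heading 0 -> 180
  -- iteration 3/3 --
  RT 180: heading 180 -> 0
  BK 5: (-10,9) -> (-15,9) [heading=0, draw]
  LT 180: heading 0 -> 180
]
Final: pos=(-15,9), heading=180, 3 segment(s) drawn
Segments drawn: 3

Answer: 3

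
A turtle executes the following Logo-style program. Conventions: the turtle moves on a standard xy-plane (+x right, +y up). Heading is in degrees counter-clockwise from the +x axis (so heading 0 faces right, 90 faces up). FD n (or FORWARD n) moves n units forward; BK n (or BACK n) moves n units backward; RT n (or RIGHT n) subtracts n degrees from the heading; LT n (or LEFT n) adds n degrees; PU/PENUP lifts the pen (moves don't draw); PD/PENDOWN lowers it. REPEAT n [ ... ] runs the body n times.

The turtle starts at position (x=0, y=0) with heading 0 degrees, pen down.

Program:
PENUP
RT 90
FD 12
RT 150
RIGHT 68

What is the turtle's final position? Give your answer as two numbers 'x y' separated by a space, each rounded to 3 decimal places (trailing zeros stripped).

Executing turtle program step by step:
Start: pos=(0,0), heading=0, pen down
PU: pen up
RT 90: heading 0 -> 270
FD 12: (0,0) -> (0,-12) [heading=270, move]
RT 150: heading 270 -> 120
RT 68: heading 120 -> 52
Final: pos=(0,-12), heading=52, 0 segment(s) drawn

Answer: 0 -12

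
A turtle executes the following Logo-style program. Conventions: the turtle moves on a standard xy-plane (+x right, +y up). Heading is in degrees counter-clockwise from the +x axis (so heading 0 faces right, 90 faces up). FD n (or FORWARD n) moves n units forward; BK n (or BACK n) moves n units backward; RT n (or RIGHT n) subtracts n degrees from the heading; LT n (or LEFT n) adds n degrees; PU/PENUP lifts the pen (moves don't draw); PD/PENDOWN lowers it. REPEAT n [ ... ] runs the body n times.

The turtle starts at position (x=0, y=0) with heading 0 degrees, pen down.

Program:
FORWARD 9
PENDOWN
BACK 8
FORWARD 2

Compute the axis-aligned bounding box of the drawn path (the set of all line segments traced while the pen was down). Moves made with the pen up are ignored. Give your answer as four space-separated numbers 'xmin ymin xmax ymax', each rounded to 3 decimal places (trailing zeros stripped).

Executing turtle program step by step:
Start: pos=(0,0), heading=0, pen down
FD 9: (0,0) -> (9,0) [heading=0, draw]
PD: pen down
BK 8: (9,0) -> (1,0) [heading=0, draw]
FD 2: (1,0) -> (3,0) [heading=0, draw]
Final: pos=(3,0), heading=0, 3 segment(s) drawn

Segment endpoints: x in {0, 1, 3, 9}, y in {0}
xmin=0, ymin=0, xmax=9, ymax=0

Answer: 0 0 9 0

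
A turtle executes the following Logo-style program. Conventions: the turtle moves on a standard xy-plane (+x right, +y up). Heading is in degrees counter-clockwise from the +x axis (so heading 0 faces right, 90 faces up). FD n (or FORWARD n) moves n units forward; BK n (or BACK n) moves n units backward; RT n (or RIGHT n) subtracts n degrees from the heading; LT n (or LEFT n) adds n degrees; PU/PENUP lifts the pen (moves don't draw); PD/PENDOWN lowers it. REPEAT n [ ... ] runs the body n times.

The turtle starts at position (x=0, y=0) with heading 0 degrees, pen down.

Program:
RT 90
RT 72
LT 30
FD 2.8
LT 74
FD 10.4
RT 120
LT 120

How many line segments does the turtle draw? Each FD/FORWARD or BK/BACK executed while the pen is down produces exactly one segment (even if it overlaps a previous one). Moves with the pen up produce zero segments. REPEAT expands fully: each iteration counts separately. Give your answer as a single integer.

Executing turtle program step by step:
Start: pos=(0,0), heading=0, pen down
RT 90: heading 0 -> 270
RT 72: heading 270 -> 198
LT 30: heading 198 -> 228
FD 2.8: (0,0) -> (-1.874,-2.081) [heading=228, draw]
LT 74: heading 228 -> 302
FD 10.4: (-1.874,-2.081) -> (3.638,-10.901) [heading=302, draw]
RT 120: heading 302 -> 182
LT 120: heading 182 -> 302
Final: pos=(3.638,-10.901), heading=302, 2 segment(s) drawn
Segments drawn: 2

Answer: 2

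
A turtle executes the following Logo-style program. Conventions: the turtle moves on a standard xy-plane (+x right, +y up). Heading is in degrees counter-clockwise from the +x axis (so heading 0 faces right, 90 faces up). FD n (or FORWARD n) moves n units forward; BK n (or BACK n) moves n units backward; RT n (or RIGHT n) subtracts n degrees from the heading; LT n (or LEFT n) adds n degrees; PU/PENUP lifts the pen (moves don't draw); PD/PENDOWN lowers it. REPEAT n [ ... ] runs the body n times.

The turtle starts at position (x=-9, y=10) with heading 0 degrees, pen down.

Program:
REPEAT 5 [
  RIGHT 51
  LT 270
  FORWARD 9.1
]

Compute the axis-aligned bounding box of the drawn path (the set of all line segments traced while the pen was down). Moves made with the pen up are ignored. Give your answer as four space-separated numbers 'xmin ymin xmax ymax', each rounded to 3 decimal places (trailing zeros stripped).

Answer: -18.362 4.273 -9 13.174

Derivation:
Executing turtle program step by step:
Start: pos=(-9,10), heading=0, pen down
REPEAT 5 [
  -- iteration 1/5 --
  RT 51: heading 0 -> 309
  LT 270: heading 309 -> 219
  FD 9.1: (-9,10) -> (-16.072,4.273) [heading=219, draw]
  -- iteration 2/5 --
  RT 51: heading 219 -> 168
  LT 270: heading 168 -> 78
  FD 9.1: (-16.072,4.273) -> (-14.18,13.174) [heading=78, draw]
  -- iteration 3/5 --
  RT 51: heading 78 -> 27
  LT 270: heading 27 -> 297
  FD 9.1: (-14.18,13.174) -> (-10.049,5.066) [heading=297, draw]
  -- iteration 4/5 --
  RT 51: heading 297 -> 246
  LT 270: heading 246 -> 156
  FD 9.1: (-10.049,5.066) -> (-18.362,8.767) [heading=156, draw]
  -- iteration 5/5 --
  RT 51: heading 156 -> 105
  LT 270: heading 105 -> 15
  FD 9.1: (-18.362,8.767) -> (-9.572,11.123) [heading=15, draw]
]
Final: pos=(-9.572,11.123), heading=15, 5 segment(s) drawn

Segment endpoints: x in {-18.362, -16.072, -14.18, -10.049, -9.572, -9}, y in {4.273, 5.066, 8.767, 10, 11.123, 13.174}
xmin=-18.362, ymin=4.273, xmax=-9, ymax=13.174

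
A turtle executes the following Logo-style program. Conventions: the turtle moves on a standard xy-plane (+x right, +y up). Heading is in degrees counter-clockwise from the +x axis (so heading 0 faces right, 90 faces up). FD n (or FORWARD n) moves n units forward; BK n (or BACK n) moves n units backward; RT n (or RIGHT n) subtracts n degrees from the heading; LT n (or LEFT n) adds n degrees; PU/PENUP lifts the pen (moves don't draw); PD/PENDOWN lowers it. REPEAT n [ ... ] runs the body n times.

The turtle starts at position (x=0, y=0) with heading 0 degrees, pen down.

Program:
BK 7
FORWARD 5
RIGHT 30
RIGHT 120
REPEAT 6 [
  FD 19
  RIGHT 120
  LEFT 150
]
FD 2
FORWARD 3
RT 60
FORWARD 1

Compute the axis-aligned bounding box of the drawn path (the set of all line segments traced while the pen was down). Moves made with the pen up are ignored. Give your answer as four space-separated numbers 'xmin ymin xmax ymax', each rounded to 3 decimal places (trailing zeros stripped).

Executing turtle program step by step:
Start: pos=(0,0), heading=0, pen down
BK 7: (0,0) -> (-7,0) [heading=0, draw]
FD 5: (-7,0) -> (-2,0) [heading=0, draw]
RT 30: heading 0 -> 330
RT 120: heading 330 -> 210
REPEAT 6 [
  -- iteration 1/6 --
  FD 19: (-2,0) -> (-18.454,-9.5) [heading=210, draw]
  RT 120: heading 210 -> 90
  LT 150: heading 90 -> 240
  -- iteration 2/6 --
  FD 19: (-18.454,-9.5) -> (-27.954,-25.954) [heading=240, draw]
  RT 120: heading 240 -> 120
  LT 150: heading 120 -> 270
  -- iteration 3/6 --
  FD 19: (-27.954,-25.954) -> (-27.954,-44.954) [heading=270, draw]
  RT 120: heading 270 -> 150
  LT 150: heading 150 -> 300
  -- iteration 4/6 --
  FD 19: (-27.954,-44.954) -> (-18.454,-61.409) [heading=300, draw]
  RT 120: heading 300 -> 180
  LT 150: heading 180 -> 330
  -- iteration 5/6 --
  FD 19: (-18.454,-61.409) -> (-2,-70.909) [heading=330, draw]
  RT 120: heading 330 -> 210
  LT 150: heading 210 -> 0
  -- iteration 6/6 --
  FD 19: (-2,-70.909) -> (17,-70.909) [heading=0, draw]
  RT 120: heading 0 -> 240
  LT 150: heading 240 -> 30
]
FD 2: (17,-70.909) -> (18.732,-69.909) [heading=30, draw]
FD 3: (18.732,-69.909) -> (21.33,-68.409) [heading=30, draw]
RT 60: heading 30 -> 330
FD 1: (21.33,-68.409) -> (22.196,-68.909) [heading=330, draw]
Final: pos=(22.196,-68.909), heading=330, 11 segment(s) drawn

Segment endpoints: x in {-27.954, -18.454, -18.454, -7, -2, -2, 0, 17, 18.732, 21.33, 22.196}, y in {-70.909, -69.909, -68.909, -68.409, -61.409, -44.954, -25.954, -9.5, 0}
xmin=-27.954, ymin=-70.909, xmax=22.196, ymax=0

Answer: -27.954 -70.909 22.196 0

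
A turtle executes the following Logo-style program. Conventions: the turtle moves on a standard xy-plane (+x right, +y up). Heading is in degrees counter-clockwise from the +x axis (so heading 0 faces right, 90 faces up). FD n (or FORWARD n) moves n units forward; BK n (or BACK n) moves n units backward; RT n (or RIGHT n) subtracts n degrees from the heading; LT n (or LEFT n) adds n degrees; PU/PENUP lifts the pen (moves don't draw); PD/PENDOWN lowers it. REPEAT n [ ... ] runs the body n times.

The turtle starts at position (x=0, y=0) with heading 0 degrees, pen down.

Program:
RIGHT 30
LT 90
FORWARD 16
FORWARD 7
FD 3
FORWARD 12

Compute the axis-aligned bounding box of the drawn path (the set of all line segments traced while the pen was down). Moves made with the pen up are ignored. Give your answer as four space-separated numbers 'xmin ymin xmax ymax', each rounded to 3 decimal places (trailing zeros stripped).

Executing turtle program step by step:
Start: pos=(0,0), heading=0, pen down
RT 30: heading 0 -> 330
LT 90: heading 330 -> 60
FD 16: (0,0) -> (8,13.856) [heading=60, draw]
FD 7: (8,13.856) -> (11.5,19.919) [heading=60, draw]
FD 3: (11.5,19.919) -> (13,22.517) [heading=60, draw]
FD 12: (13,22.517) -> (19,32.909) [heading=60, draw]
Final: pos=(19,32.909), heading=60, 4 segment(s) drawn

Segment endpoints: x in {0, 8, 11.5, 13, 19}, y in {0, 13.856, 19.919, 22.517, 32.909}
xmin=0, ymin=0, xmax=19, ymax=32.909

Answer: 0 0 19 32.909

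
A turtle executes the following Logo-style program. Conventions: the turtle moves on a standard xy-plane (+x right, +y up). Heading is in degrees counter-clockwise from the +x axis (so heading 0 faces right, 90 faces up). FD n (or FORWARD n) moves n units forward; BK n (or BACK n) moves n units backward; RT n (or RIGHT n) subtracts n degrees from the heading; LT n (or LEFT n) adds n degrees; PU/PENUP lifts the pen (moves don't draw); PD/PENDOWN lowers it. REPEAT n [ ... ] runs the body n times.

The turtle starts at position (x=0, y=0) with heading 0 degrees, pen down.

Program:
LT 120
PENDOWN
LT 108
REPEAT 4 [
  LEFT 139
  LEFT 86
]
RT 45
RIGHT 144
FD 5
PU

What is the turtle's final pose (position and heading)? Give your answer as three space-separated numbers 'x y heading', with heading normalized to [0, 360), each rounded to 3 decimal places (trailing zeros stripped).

Executing turtle program step by step:
Start: pos=(0,0), heading=0, pen down
LT 120: heading 0 -> 120
PD: pen down
LT 108: heading 120 -> 228
REPEAT 4 [
  -- iteration 1/4 --
  LT 139: heading 228 -> 7
  LT 86: heading 7 -> 93
  -- iteration 2/4 --
  LT 139: heading 93 -> 232
  LT 86: heading 232 -> 318
  -- iteration 3/4 --
  LT 139: heading 318 -> 97
  LT 86: heading 97 -> 183
  -- iteration 4/4 --
  LT 139: heading 183 -> 322
  LT 86: heading 322 -> 48
]
RT 45: heading 48 -> 3
RT 144: heading 3 -> 219
FD 5: (0,0) -> (-3.886,-3.147) [heading=219, draw]
PU: pen up
Final: pos=(-3.886,-3.147), heading=219, 1 segment(s) drawn

Answer: -3.886 -3.147 219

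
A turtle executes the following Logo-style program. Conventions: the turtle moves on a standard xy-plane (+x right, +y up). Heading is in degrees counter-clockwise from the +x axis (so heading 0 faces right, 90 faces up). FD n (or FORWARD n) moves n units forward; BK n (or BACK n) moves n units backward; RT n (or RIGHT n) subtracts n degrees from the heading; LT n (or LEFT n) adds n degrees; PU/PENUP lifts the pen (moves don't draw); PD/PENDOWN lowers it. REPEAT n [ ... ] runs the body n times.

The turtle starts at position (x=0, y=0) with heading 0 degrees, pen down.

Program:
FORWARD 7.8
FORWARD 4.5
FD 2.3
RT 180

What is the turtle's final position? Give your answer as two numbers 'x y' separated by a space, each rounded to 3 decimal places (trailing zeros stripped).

Executing turtle program step by step:
Start: pos=(0,0), heading=0, pen down
FD 7.8: (0,0) -> (7.8,0) [heading=0, draw]
FD 4.5: (7.8,0) -> (12.3,0) [heading=0, draw]
FD 2.3: (12.3,0) -> (14.6,0) [heading=0, draw]
RT 180: heading 0 -> 180
Final: pos=(14.6,0), heading=180, 3 segment(s) drawn

Answer: 14.6 0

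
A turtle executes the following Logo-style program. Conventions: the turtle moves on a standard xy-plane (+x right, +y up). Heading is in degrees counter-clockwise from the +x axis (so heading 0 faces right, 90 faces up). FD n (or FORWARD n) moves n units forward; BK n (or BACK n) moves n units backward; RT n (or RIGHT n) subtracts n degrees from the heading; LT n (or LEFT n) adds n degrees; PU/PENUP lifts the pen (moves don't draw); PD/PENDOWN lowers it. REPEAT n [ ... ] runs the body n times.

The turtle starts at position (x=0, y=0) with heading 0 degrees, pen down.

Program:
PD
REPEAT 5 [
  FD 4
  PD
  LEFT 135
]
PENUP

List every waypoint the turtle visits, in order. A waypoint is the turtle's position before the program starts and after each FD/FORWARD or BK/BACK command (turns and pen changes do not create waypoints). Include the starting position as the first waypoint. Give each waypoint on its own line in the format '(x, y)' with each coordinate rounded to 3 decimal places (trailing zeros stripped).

Executing turtle program step by step:
Start: pos=(0,0), heading=0, pen down
PD: pen down
REPEAT 5 [
  -- iteration 1/5 --
  FD 4: (0,0) -> (4,0) [heading=0, draw]
  PD: pen down
  LT 135: heading 0 -> 135
  -- iteration 2/5 --
  FD 4: (4,0) -> (1.172,2.828) [heading=135, draw]
  PD: pen down
  LT 135: heading 135 -> 270
  -- iteration 3/5 --
  FD 4: (1.172,2.828) -> (1.172,-1.172) [heading=270, draw]
  PD: pen down
  LT 135: heading 270 -> 45
  -- iteration 4/5 --
  FD 4: (1.172,-1.172) -> (4,1.657) [heading=45, draw]
  PD: pen down
  LT 135: heading 45 -> 180
  -- iteration 5/5 --
  FD 4: (4,1.657) -> (0,1.657) [heading=180, draw]
  PD: pen down
  LT 135: heading 180 -> 315
]
PU: pen up
Final: pos=(0,1.657), heading=315, 5 segment(s) drawn
Waypoints (6 total):
(0, 0)
(4, 0)
(1.172, 2.828)
(1.172, -1.172)
(4, 1.657)
(0, 1.657)

Answer: (0, 0)
(4, 0)
(1.172, 2.828)
(1.172, -1.172)
(4, 1.657)
(0, 1.657)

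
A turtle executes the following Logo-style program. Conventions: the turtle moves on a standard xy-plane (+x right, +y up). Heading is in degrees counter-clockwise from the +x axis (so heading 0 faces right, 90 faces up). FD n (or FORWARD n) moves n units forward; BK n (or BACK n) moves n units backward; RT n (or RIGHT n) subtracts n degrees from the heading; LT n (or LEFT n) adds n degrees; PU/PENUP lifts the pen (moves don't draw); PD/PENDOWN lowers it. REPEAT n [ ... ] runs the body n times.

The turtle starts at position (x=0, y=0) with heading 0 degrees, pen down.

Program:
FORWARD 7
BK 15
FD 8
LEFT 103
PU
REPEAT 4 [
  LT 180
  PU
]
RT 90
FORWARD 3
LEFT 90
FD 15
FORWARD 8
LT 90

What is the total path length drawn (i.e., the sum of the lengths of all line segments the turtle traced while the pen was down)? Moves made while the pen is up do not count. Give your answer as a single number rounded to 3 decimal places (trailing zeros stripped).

Answer: 30

Derivation:
Executing turtle program step by step:
Start: pos=(0,0), heading=0, pen down
FD 7: (0,0) -> (7,0) [heading=0, draw]
BK 15: (7,0) -> (-8,0) [heading=0, draw]
FD 8: (-8,0) -> (0,0) [heading=0, draw]
LT 103: heading 0 -> 103
PU: pen up
REPEAT 4 [
  -- iteration 1/4 --
  LT 180: heading 103 -> 283
  PU: pen up
  -- iteration 2/4 --
  LT 180: heading 283 -> 103
  PU: pen up
  -- iteration 3/4 --
  LT 180: heading 103 -> 283
  PU: pen up
  -- iteration 4/4 --
  LT 180: heading 283 -> 103
  PU: pen up
]
RT 90: heading 103 -> 13
FD 3: (0,0) -> (2.923,0.675) [heading=13, move]
LT 90: heading 13 -> 103
FD 15: (2.923,0.675) -> (-0.451,15.29) [heading=103, move]
FD 8: (-0.451,15.29) -> (-2.251,23.085) [heading=103, move]
LT 90: heading 103 -> 193
Final: pos=(-2.251,23.085), heading=193, 3 segment(s) drawn

Segment lengths:
  seg 1: (0,0) -> (7,0), length = 7
  seg 2: (7,0) -> (-8,0), length = 15
  seg 3: (-8,0) -> (0,0), length = 8
Total = 30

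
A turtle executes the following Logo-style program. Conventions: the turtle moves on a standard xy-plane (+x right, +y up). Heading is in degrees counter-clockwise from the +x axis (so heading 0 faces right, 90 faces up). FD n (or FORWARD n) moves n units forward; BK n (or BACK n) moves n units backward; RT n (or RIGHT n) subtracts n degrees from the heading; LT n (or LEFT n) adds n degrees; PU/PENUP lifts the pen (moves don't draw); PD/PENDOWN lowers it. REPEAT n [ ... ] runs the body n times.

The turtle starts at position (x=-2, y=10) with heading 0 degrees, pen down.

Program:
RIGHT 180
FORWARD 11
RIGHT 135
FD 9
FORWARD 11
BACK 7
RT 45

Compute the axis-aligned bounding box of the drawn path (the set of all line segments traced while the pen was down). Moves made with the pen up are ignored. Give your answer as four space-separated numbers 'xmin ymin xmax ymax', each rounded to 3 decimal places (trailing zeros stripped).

Executing turtle program step by step:
Start: pos=(-2,10), heading=0, pen down
RT 180: heading 0 -> 180
FD 11: (-2,10) -> (-13,10) [heading=180, draw]
RT 135: heading 180 -> 45
FD 9: (-13,10) -> (-6.636,16.364) [heading=45, draw]
FD 11: (-6.636,16.364) -> (1.142,24.142) [heading=45, draw]
BK 7: (1.142,24.142) -> (-3.808,19.192) [heading=45, draw]
RT 45: heading 45 -> 0
Final: pos=(-3.808,19.192), heading=0, 4 segment(s) drawn

Segment endpoints: x in {-13, -6.636, -3.808, -2, 1.142}, y in {10, 10, 16.364, 19.192, 24.142}
xmin=-13, ymin=10, xmax=1.142, ymax=24.142

Answer: -13 10 1.142 24.142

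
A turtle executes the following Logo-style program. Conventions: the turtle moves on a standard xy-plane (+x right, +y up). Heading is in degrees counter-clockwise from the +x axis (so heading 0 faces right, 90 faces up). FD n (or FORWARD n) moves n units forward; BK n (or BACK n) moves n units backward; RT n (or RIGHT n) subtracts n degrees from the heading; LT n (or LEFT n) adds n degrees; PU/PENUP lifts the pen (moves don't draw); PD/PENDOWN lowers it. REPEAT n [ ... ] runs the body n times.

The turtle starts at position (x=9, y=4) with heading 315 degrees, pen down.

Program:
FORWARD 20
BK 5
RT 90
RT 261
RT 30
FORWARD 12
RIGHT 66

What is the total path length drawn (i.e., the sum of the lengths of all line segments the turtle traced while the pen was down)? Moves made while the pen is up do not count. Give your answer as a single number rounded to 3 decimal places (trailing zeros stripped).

Executing turtle program step by step:
Start: pos=(9,4), heading=315, pen down
FD 20: (9,4) -> (23.142,-10.142) [heading=315, draw]
BK 5: (23.142,-10.142) -> (19.607,-6.607) [heading=315, draw]
RT 90: heading 315 -> 225
RT 261: heading 225 -> 324
RT 30: heading 324 -> 294
FD 12: (19.607,-6.607) -> (24.487,-17.569) [heading=294, draw]
RT 66: heading 294 -> 228
Final: pos=(24.487,-17.569), heading=228, 3 segment(s) drawn

Segment lengths:
  seg 1: (9,4) -> (23.142,-10.142), length = 20
  seg 2: (23.142,-10.142) -> (19.607,-6.607), length = 5
  seg 3: (19.607,-6.607) -> (24.487,-17.569), length = 12
Total = 37

Answer: 37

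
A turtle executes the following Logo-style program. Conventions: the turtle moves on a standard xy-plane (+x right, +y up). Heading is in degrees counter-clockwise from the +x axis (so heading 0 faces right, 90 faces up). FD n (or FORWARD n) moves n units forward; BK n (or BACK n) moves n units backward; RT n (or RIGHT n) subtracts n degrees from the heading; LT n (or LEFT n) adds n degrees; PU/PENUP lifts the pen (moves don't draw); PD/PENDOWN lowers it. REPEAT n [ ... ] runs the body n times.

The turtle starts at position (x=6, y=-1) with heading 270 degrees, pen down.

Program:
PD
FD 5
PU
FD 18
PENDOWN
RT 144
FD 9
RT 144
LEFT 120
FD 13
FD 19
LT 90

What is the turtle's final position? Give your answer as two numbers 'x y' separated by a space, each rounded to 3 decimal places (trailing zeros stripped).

Executing turtle program step by step:
Start: pos=(6,-1), heading=270, pen down
PD: pen down
FD 5: (6,-1) -> (6,-6) [heading=270, draw]
PU: pen up
FD 18: (6,-6) -> (6,-24) [heading=270, move]
PD: pen down
RT 144: heading 270 -> 126
FD 9: (6,-24) -> (0.71,-16.719) [heading=126, draw]
RT 144: heading 126 -> 342
LT 120: heading 342 -> 102
FD 13: (0.71,-16.719) -> (-1.993,-4.003) [heading=102, draw]
FD 19: (-1.993,-4.003) -> (-5.943,14.582) [heading=102, draw]
LT 90: heading 102 -> 192
Final: pos=(-5.943,14.582), heading=192, 4 segment(s) drawn

Answer: -5.943 14.582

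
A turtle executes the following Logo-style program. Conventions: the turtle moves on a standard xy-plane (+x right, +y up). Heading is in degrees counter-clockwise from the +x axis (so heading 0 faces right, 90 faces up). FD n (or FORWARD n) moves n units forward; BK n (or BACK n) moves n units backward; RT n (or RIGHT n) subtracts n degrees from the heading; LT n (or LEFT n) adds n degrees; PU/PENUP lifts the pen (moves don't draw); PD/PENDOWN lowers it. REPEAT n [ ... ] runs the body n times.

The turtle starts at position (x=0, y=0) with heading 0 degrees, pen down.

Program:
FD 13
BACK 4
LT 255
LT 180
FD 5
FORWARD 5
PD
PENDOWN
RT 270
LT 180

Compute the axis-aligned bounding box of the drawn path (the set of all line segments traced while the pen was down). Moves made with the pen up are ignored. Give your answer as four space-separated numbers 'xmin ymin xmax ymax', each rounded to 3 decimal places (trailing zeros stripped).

Executing turtle program step by step:
Start: pos=(0,0), heading=0, pen down
FD 13: (0,0) -> (13,0) [heading=0, draw]
BK 4: (13,0) -> (9,0) [heading=0, draw]
LT 255: heading 0 -> 255
LT 180: heading 255 -> 75
FD 5: (9,0) -> (10.294,4.83) [heading=75, draw]
FD 5: (10.294,4.83) -> (11.588,9.659) [heading=75, draw]
PD: pen down
PD: pen down
RT 270: heading 75 -> 165
LT 180: heading 165 -> 345
Final: pos=(11.588,9.659), heading=345, 4 segment(s) drawn

Segment endpoints: x in {0, 9, 10.294, 11.588, 13}, y in {0, 4.83, 9.659}
xmin=0, ymin=0, xmax=13, ymax=9.659

Answer: 0 0 13 9.659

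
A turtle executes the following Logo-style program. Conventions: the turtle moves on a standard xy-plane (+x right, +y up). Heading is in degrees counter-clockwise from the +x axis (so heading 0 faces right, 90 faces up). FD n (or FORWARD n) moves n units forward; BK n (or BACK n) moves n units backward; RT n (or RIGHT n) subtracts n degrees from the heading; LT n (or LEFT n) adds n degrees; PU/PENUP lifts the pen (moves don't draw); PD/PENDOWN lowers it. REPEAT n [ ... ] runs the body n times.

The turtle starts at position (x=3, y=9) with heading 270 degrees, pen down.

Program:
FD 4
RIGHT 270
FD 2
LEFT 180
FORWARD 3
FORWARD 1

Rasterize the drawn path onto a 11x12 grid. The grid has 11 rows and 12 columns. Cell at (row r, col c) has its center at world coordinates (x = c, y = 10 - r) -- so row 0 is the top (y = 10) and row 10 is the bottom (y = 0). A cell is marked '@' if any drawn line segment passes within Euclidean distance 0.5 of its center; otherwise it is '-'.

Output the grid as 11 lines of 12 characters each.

Segment 0: (3,9) -> (3,5)
Segment 1: (3,5) -> (5,5)
Segment 2: (5,5) -> (2,5)
Segment 3: (2,5) -> (1,5)

Answer: ------------
---@--------
---@--------
---@--------
---@--------
-@@@@@------
------------
------------
------------
------------
------------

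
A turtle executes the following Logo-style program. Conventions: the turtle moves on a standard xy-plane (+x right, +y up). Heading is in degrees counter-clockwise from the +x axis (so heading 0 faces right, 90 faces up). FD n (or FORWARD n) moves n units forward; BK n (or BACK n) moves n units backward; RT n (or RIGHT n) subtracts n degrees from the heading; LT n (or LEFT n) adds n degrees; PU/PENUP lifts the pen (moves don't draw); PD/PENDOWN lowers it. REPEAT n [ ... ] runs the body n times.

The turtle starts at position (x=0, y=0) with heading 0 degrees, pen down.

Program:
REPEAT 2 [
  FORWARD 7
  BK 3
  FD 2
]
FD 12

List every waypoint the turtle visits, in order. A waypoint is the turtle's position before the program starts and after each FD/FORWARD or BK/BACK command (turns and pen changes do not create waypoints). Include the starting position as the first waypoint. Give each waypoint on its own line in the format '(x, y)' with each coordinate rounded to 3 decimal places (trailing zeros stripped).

Executing turtle program step by step:
Start: pos=(0,0), heading=0, pen down
REPEAT 2 [
  -- iteration 1/2 --
  FD 7: (0,0) -> (7,0) [heading=0, draw]
  BK 3: (7,0) -> (4,0) [heading=0, draw]
  FD 2: (4,0) -> (6,0) [heading=0, draw]
  -- iteration 2/2 --
  FD 7: (6,0) -> (13,0) [heading=0, draw]
  BK 3: (13,0) -> (10,0) [heading=0, draw]
  FD 2: (10,0) -> (12,0) [heading=0, draw]
]
FD 12: (12,0) -> (24,0) [heading=0, draw]
Final: pos=(24,0), heading=0, 7 segment(s) drawn
Waypoints (8 total):
(0, 0)
(7, 0)
(4, 0)
(6, 0)
(13, 0)
(10, 0)
(12, 0)
(24, 0)

Answer: (0, 0)
(7, 0)
(4, 0)
(6, 0)
(13, 0)
(10, 0)
(12, 0)
(24, 0)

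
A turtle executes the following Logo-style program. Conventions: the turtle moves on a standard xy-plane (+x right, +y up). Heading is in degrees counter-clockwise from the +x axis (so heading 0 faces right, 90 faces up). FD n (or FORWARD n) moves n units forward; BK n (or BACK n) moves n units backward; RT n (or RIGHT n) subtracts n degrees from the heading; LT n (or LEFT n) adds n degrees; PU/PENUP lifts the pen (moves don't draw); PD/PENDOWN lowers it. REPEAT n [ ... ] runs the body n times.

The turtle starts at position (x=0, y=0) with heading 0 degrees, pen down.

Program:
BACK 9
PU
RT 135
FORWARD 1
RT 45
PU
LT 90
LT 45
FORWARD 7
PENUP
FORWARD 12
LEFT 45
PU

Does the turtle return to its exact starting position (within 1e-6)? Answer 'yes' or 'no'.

Answer: no

Derivation:
Executing turtle program step by step:
Start: pos=(0,0), heading=0, pen down
BK 9: (0,0) -> (-9,0) [heading=0, draw]
PU: pen up
RT 135: heading 0 -> 225
FD 1: (-9,0) -> (-9.707,-0.707) [heading=225, move]
RT 45: heading 225 -> 180
PU: pen up
LT 90: heading 180 -> 270
LT 45: heading 270 -> 315
FD 7: (-9.707,-0.707) -> (-4.757,-5.657) [heading=315, move]
PU: pen up
FD 12: (-4.757,-5.657) -> (3.728,-14.142) [heading=315, move]
LT 45: heading 315 -> 0
PU: pen up
Final: pos=(3.728,-14.142), heading=0, 1 segment(s) drawn

Start position: (0, 0)
Final position: (3.728, -14.142)
Distance = 14.625; >= 1e-6 -> NOT closed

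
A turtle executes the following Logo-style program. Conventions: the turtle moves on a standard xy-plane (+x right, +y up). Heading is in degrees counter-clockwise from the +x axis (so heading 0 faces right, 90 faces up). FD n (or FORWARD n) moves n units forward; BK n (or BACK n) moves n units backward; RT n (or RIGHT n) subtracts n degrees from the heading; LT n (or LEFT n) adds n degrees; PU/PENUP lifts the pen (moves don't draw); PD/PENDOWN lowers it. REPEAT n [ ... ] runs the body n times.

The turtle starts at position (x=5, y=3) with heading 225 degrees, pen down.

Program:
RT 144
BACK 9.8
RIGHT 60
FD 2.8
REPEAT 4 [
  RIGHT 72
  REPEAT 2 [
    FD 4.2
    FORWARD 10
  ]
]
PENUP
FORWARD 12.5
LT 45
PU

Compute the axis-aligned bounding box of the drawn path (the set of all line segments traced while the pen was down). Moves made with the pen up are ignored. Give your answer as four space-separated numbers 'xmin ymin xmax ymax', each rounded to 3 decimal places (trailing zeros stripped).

Executing turtle program step by step:
Start: pos=(5,3), heading=225, pen down
RT 144: heading 225 -> 81
BK 9.8: (5,3) -> (3.467,-6.679) [heading=81, draw]
RT 60: heading 81 -> 21
FD 2.8: (3.467,-6.679) -> (6.081,-5.676) [heading=21, draw]
REPEAT 4 [
  -- iteration 1/4 --
  RT 72: heading 21 -> 309
  REPEAT 2 [
    -- iteration 1/2 --
    FD 4.2: (6.081,-5.676) -> (8.724,-8.94) [heading=309, draw]
    FD 10: (8.724,-8.94) -> (15.017,-16.711) [heading=309, draw]
    -- iteration 2/2 --
    FD 4.2: (15.017,-16.711) -> (17.66,-19.975) [heading=309, draw]
    FD 10: (17.66,-19.975) -> (23.954,-27.747) [heading=309, draw]
  ]
  -- iteration 2/4 --
  RT 72: heading 309 -> 237
  REPEAT 2 [
    -- iteration 1/2 --
    FD 4.2: (23.954,-27.747) -> (21.666,-31.269) [heading=237, draw]
    FD 10: (21.666,-31.269) -> (16.22,-39.656) [heading=237, draw]
    -- iteration 2/2 --
    FD 4.2: (16.22,-39.656) -> (13.932,-43.178) [heading=237, draw]
    FD 10: (13.932,-43.178) -> (8.486,-51.565) [heading=237, draw]
  ]
  -- iteration 3/4 --
  RT 72: heading 237 -> 165
  REPEAT 2 [
    -- iteration 1/2 --
    FD 4.2: (8.486,-51.565) -> (4.429,-50.478) [heading=165, draw]
    FD 10: (4.429,-50.478) -> (-5.23,-47.89) [heading=165, draw]
    -- iteration 2/2 --
    FD 4.2: (-5.23,-47.89) -> (-9.287,-46.803) [heading=165, draw]
    FD 10: (-9.287,-46.803) -> (-18.946,-44.215) [heading=165, draw]
  ]
  -- iteration 4/4 --
  RT 72: heading 165 -> 93
  REPEAT 2 [
    -- iteration 1/2 --
    FD 4.2: (-18.946,-44.215) -> (-19.166,-40.02) [heading=93, draw]
    FD 10: (-19.166,-40.02) -> (-19.69,-30.034) [heading=93, draw]
    -- iteration 2/2 --
    FD 4.2: (-19.69,-30.034) -> (-19.909,-25.84) [heading=93, draw]
    FD 10: (-19.909,-25.84) -> (-20.433,-15.854) [heading=93, draw]
  ]
]
PU: pen up
FD 12.5: (-20.433,-15.854) -> (-21.087,-3.371) [heading=93, move]
LT 45: heading 93 -> 138
PU: pen up
Final: pos=(-21.087,-3.371), heading=138, 18 segment(s) drawn

Segment endpoints: x in {-20.433, -19.909, -19.69, -19.166, -18.946, -9.287, -5.23, 3.467, 4.429, 5, 6.081, 8.486, 8.724, 13.932, 15.017, 16.22, 17.66, 21.666, 23.954}, y in {-51.565, -50.478, -47.89, -46.803, -44.215, -43.178, -40.02, -39.656, -31.269, -30.034, -27.747, -25.84, -19.975, -16.711, -15.854, -8.94, -6.679, -5.676, 3}
xmin=-20.433, ymin=-51.565, xmax=23.954, ymax=3

Answer: -20.433 -51.565 23.954 3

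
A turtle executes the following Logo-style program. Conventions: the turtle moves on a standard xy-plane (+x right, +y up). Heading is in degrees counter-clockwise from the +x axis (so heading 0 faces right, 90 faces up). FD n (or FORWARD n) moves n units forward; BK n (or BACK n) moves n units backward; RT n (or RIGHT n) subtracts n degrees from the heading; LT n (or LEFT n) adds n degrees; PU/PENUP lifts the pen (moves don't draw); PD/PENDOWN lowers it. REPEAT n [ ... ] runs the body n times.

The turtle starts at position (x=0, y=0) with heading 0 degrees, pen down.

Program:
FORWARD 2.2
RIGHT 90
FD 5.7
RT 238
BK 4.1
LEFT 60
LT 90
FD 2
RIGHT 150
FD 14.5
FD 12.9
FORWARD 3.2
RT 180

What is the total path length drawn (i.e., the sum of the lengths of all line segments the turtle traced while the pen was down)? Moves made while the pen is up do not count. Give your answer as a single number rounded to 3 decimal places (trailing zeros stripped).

Executing turtle program step by step:
Start: pos=(0,0), heading=0, pen down
FD 2.2: (0,0) -> (2.2,0) [heading=0, draw]
RT 90: heading 0 -> 270
FD 5.7: (2.2,0) -> (2.2,-5.7) [heading=270, draw]
RT 238: heading 270 -> 32
BK 4.1: (2.2,-5.7) -> (-1.277,-7.873) [heading=32, draw]
LT 60: heading 32 -> 92
LT 90: heading 92 -> 182
FD 2: (-1.277,-7.873) -> (-3.276,-7.942) [heading=182, draw]
RT 150: heading 182 -> 32
FD 14.5: (-3.276,-7.942) -> (9.021,-0.259) [heading=32, draw]
FD 12.9: (9.021,-0.259) -> (19.961,6.577) [heading=32, draw]
FD 3.2: (19.961,6.577) -> (22.674,8.273) [heading=32, draw]
RT 180: heading 32 -> 212
Final: pos=(22.674,8.273), heading=212, 7 segment(s) drawn

Segment lengths:
  seg 1: (0,0) -> (2.2,0), length = 2.2
  seg 2: (2.2,0) -> (2.2,-5.7), length = 5.7
  seg 3: (2.2,-5.7) -> (-1.277,-7.873), length = 4.1
  seg 4: (-1.277,-7.873) -> (-3.276,-7.942), length = 2
  seg 5: (-3.276,-7.942) -> (9.021,-0.259), length = 14.5
  seg 6: (9.021,-0.259) -> (19.961,6.577), length = 12.9
  seg 7: (19.961,6.577) -> (22.674,8.273), length = 3.2
Total = 44.6

Answer: 44.6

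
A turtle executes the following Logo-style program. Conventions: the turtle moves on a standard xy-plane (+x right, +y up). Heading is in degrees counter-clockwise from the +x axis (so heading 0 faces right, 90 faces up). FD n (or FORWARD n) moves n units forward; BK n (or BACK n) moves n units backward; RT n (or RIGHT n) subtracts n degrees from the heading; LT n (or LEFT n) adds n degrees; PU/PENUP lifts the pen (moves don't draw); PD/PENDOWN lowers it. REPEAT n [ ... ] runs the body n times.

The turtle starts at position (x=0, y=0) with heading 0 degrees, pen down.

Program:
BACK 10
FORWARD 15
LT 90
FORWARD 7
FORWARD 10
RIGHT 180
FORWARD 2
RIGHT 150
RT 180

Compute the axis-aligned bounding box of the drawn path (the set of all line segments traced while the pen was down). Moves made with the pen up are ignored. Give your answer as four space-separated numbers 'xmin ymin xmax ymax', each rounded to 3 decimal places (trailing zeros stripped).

Executing turtle program step by step:
Start: pos=(0,0), heading=0, pen down
BK 10: (0,0) -> (-10,0) [heading=0, draw]
FD 15: (-10,0) -> (5,0) [heading=0, draw]
LT 90: heading 0 -> 90
FD 7: (5,0) -> (5,7) [heading=90, draw]
FD 10: (5,7) -> (5,17) [heading=90, draw]
RT 180: heading 90 -> 270
FD 2: (5,17) -> (5,15) [heading=270, draw]
RT 150: heading 270 -> 120
RT 180: heading 120 -> 300
Final: pos=(5,15), heading=300, 5 segment(s) drawn

Segment endpoints: x in {-10, 0, 5, 5}, y in {0, 7, 15, 17}
xmin=-10, ymin=0, xmax=5, ymax=17

Answer: -10 0 5 17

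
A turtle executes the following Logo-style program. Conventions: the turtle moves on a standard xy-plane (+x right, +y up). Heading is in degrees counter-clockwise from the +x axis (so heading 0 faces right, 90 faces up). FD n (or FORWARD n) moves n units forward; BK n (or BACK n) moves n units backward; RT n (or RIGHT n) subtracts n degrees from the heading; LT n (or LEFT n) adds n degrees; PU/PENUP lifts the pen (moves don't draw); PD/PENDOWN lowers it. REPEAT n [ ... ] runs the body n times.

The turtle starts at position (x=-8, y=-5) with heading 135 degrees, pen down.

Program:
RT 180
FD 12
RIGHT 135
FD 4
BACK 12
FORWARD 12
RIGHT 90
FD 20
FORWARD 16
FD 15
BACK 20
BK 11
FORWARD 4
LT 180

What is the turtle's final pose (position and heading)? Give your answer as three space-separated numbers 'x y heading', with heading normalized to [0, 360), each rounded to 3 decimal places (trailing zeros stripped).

Answer: -3.515 10.515 270

Derivation:
Executing turtle program step by step:
Start: pos=(-8,-5), heading=135, pen down
RT 180: heading 135 -> 315
FD 12: (-8,-5) -> (0.485,-13.485) [heading=315, draw]
RT 135: heading 315 -> 180
FD 4: (0.485,-13.485) -> (-3.515,-13.485) [heading=180, draw]
BK 12: (-3.515,-13.485) -> (8.485,-13.485) [heading=180, draw]
FD 12: (8.485,-13.485) -> (-3.515,-13.485) [heading=180, draw]
RT 90: heading 180 -> 90
FD 20: (-3.515,-13.485) -> (-3.515,6.515) [heading=90, draw]
FD 16: (-3.515,6.515) -> (-3.515,22.515) [heading=90, draw]
FD 15: (-3.515,22.515) -> (-3.515,37.515) [heading=90, draw]
BK 20: (-3.515,37.515) -> (-3.515,17.515) [heading=90, draw]
BK 11: (-3.515,17.515) -> (-3.515,6.515) [heading=90, draw]
FD 4: (-3.515,6.515) -> (-3.515,10.515) [heading=90, draw]
LT 180: heading 90 -> 270
Final: pos=(-3.515,10.515), heading=270, 10 segment(s) drawn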